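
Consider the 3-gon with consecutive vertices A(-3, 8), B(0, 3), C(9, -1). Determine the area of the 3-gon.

Apply the shoelace (surveyor's) formula: 2A = Σ (x_i·y_{i+1} − x_{i+1}·y_i), indices taken mod 3.
Σ = (-9) + (-27) + (69) = 33
Area = |Σ|/2 = 16.5.

16.5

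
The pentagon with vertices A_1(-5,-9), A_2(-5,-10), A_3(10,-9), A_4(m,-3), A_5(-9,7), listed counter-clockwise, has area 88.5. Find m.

-2

The doubled signed area Σ (x_i y_{i+1} − x_{i+1} y_i) is linear in m.
With m=0 it equals 209; the coefficient of m is 16 (from the two edges through A_4).
So 16·m + 209 = 2·88.5 = 177 ⇒ m = -2.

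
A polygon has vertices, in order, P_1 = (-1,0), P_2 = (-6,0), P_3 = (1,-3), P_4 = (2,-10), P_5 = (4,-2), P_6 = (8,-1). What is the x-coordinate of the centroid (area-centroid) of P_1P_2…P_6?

Apply the shoelace formula. First the cross-terms c_i = x_i·y_{i+1} − x_{i+1}·y_i:
  0, 18, -4, 36, 12, -1  ⇒  2A = 61, A = 30.5.
Then Σ (x_i + x_{i+1})·c_i = 251, so x̄ = 251 / (6·30.5) = 251/183.

251/183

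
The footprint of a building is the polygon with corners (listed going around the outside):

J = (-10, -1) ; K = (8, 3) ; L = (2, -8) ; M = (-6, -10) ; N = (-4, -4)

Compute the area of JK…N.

106

Apply the surveyor's formula: 2A = Σ (x_i·y_{i+1} − x_{i+1}·y_i), indices taken mod 5.
J→K: (-10)(3) − (8)(-1) = -22
K→L: (8)(-8) − (2)(3) = -70
L→M: (2)(-10) − (-6)(-8) = -68
M→N: (-6)(-4) − (-4)(-10) = -16
N→J: (-4)(-1) − (-10)(-4) = -36
Σ = -212
Area = |Σ|/2 = 106.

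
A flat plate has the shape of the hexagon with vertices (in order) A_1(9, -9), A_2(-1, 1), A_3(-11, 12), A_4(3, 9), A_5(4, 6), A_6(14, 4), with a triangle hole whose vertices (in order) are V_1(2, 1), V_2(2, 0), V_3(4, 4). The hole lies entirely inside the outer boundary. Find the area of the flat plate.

191

Outer boundary:
Σ = (0) + (-1) + (-135) + (-18) + (-68) + (-162) = -384
Area = |Σ|/2 = 192.
Hole:
Apply Gauss's area formula: 2A = Σ (x_i·y_{i+1} − x_{i+1}·y_i), indices taken mod 3.
Cross-terms: -2, 8, -4  ⇒  Σ = 2
Area = |Σ|/2 = 1.
Net area = 192 − 1 = 191.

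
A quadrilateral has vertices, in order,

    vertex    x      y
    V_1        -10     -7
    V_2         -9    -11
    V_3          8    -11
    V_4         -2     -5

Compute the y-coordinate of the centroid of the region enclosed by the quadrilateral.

Apply the shoelace (surveyor's) formula. First the cross-terms c_i = x_i·y_{i+1} − x_{i+1}·y_i:
  47, 187, -62, -36  ⇒  2A = 136, A = 68.
Then Σ (y_i + y_{i+1})·c_i = -3536, so ȳ = -3536 / (6·68) = -26/3.

-26/3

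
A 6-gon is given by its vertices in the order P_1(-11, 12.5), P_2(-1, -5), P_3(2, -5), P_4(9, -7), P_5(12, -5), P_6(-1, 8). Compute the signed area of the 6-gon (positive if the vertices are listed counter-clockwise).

159.5

Σ = (67.5) + (15) + (31) + (39) + (91) + (75.5) = 319
Signed area = Σ/2 = 159.5 (positive ⇒ counter-clockwise traversal).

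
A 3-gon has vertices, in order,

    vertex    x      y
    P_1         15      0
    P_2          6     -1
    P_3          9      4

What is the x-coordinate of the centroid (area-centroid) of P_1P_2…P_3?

Apply the shoelace formula. First the cross-terms c_i = x_i·y_{i+1} − x_{i+1}·y_i:
  -15, 33, -60  ⇒  2A = -42, A = -21.
Then Σ (x_i + x_{i+1})·c_i = -1260, so x̄ = -1260 / (6·(-21)) = 10.

10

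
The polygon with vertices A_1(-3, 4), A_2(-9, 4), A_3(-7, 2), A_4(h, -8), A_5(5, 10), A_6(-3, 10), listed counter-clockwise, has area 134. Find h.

Write out the shoelace sum; only the two edges meeting at A_4 involve h:
2·Area = [((-7)·(-8) − h·2) + (h·10 − 5·(-8))] + 132
       = 8·h + 228 = 268
⇒ h = 5.

5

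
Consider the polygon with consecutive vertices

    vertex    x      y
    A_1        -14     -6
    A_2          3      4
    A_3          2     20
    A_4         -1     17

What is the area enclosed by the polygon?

Σ = (-38) + (52) + (54) + (244) = 312
Area = |Σ|/2 = 156.

156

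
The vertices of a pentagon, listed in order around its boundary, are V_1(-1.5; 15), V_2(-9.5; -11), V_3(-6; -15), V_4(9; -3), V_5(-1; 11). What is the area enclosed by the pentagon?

Apply the shoelace formula: 2A = Σ (x_i·y_{i+1} − x_{i+1}·y_i), indices taken mod 5.
Cross-terms: 159, 76.5, 153, 96, 1.5  ⇒  Σ = 486
Area = |Σ|/2 = 243.

243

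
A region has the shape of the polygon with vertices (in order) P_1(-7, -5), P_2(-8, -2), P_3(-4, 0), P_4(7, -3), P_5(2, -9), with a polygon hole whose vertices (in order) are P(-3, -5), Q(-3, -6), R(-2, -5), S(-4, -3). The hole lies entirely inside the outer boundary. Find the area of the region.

74.5

Outer boundary:
P_1→P_2: (-7)(-2) − (-8)(-5) = -26
P_2→P_3: (-8)(0) − (-4)(-2) = -8
P_3→P_4: (-4)(-3) − (7)(0) = 12
P_4→P_5: (7)(-9) − (2)(-3) = -57
P_5→P_1: (2)(-5) − (-7)(-9) = -73
Σ = -152
Area = |Σ|/2 = 76.
Hole:
Apply the shoelace formula: 2A = Σ (x_i·y_{i+1} − x_{i+1}·y_i), indices taken mod 4.
Cross-terms: 3, 3, -14, 11  ⇒  Σ = 3
Area = |Σ|/2 = 1.5.
Net area = 76 − 1.5 = 74.5.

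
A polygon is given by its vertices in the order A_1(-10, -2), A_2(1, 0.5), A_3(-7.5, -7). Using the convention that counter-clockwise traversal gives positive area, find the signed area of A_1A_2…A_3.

Apply the surveyor's formula: 2A = Σ (x_i·y_{i+1} − x_{i+1}·y_i), indices taken mod 3.
Σ = (-3) + (-3.25) + (-55) = -61.25
Signed area = Σ/2 = -30.625 (negative ⇒ clockwise traversal).

-30.625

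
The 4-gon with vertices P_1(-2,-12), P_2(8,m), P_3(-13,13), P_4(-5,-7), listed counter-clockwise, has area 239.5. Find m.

7

The doubled signed area Σ (x_i y_{i+1} − x_{i+1} y_i) is linear in m.
With m=0 it equals 402; the coefficient of m is 11 (from the two edges through P_2).
So 11·m + 402 = 2·239.5 = 479 ⇒ m = 7.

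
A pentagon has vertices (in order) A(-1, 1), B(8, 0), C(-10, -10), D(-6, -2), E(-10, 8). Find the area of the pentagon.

99

Σ = (-8) + (-80) + (-40) + (-68) + (-2) = -198
Area = |Σ|/2 = 99.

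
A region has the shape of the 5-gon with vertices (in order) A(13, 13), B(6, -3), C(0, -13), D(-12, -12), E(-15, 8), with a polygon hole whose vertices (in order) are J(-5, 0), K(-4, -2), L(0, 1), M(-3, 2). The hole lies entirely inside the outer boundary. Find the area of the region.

453.5

Outer boundary:
Apply the shoelace formula: 2A = Σ (x_i·y_{i+1} − x_{i+1}·y_i), indices taken mod 5.
A→B: (13)(-3) − (6)(13) = -117
B→C: (6)(-13) − (0)(-3) = -78
C→D: (0)(-12) − (-12)(-13) = -156
D→E: (-12)(8) − (-15)(-12) = -276
E→A: (-15)(13) − (13)(8) = -299
Σ = -926
Area = |Σ|/2 = 463.
Hole:
J→K: (-5)(-2) − (-4)(0) = 10
K→L: (-4)(1) − (0)(-2) = -4
L→M: (0)(2) − (-3)(1) = 3
M→J: (-3)(0) − (-5)(2) = 10
Σ = 19
Area = |Σ|/2 = 9.5.
Net area = 463 − 9.5 = 453.5.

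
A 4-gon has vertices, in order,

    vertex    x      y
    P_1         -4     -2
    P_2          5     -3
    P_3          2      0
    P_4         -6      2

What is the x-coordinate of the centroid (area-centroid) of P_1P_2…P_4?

Apply the shoelace formula. First the cross-terms c_i = x_i·y_{i+1} − x_{i+1}·y_i:
  22, 6, 4, 20  ⇒  2A = 52, A = 26.
Then Σ (x_i + x_{i+1})·c_i = -152, so x̄ = -152 / (6·26) = -38/39.

-38/39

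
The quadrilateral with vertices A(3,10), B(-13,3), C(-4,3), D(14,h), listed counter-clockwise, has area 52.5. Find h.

Write out the shoelace sum; only the two edges meeting at D involve h:
2·Area = [((-4)·h − 14·3) + (14·10 − 3·h)] + 112
       = -7·h + 210 = 105
⇒ h = 15.

15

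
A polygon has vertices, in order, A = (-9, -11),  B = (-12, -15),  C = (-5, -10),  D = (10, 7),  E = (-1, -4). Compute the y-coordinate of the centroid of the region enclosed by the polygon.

Apply Gauss's area formula. First the cross-terms c_i = x_i·y_{i+1} − x_{i+1}·y_i:
  3, 45, 65, -33, -25  ⇒  2A = 55, A = 27.5.
Then Σ (y_i + y_{i+1})·c_i = -1122, so ȳ = -1122 / (6·27.5) = -6.8.

-6.8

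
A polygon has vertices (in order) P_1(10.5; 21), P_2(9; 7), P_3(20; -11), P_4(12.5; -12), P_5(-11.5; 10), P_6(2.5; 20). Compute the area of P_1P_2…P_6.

Apply the surveyor's formula: 2A = Σ (x_i·y_{i+1} − x_{i+1}·y_i), indices taken mod 6.
P_1→P_2: (10.5)(7) − (9)(21) = -115.5
P_2→P_3: (9)(-11) − (20)(7) = -239
P_3→P_4: (20)(-12) − (12.5)(-11) = -102.5
P_4→P_5: (12.5)(10) − (-11.5)(-12) = -13
P_5→P_6: (-11.5)(20) − (2.5)(10) = -255
P_6→P_1: (2.5)(21) − (10.5)(20) = -157.5
Σ = -882.5
Area = |Σ|/2 = 441.25.

441.25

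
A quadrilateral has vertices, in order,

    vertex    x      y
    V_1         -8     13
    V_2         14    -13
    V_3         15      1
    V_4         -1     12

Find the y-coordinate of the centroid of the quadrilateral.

128/79

Apply the surveyor's formula. First the cross-terms c_i = x_i·y_{i+1} − x_{i+1}·y_i:
  -78, 209, 181, 83  ⇒  2A = 395, A = 197.5.
Then Σ (y_i + y_{i+1})·c_i = 1920, so ȳ = 1920 / (6·197.5) = 128/79.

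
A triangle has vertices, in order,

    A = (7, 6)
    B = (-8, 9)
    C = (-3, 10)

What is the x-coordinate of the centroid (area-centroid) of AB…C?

Apply Gauss's area formula. First the cross-terms c_i = x_i·y_{i+1} − x_{i+1}·y_i:
  111, -53, -88  ⇒  2A = -30, A = -15.
Then Σ (x_i + x_{i+1})·c_i = 120, so x̄ = 120 / (6·(-15)) = -4/3.

-4/3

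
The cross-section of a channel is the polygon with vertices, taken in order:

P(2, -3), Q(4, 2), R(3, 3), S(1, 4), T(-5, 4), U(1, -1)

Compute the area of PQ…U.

27.5

Apply the shoelace (surveyor's) formula: 2A = Σ (x_i·y_{i+1} − x_{i+1}·y_i), indices taken mod 6.
Σ = (16) + (6) + (9) + (24) + (1) + (-1) = 55
Area = |Σ|/2 = 27.5.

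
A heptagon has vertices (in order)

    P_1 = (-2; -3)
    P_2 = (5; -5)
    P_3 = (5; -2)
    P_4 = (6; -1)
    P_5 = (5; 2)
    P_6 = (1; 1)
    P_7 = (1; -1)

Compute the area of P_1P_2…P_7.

Σ = (25) + (15) + (7) + (17) + (3) + (-2) + (-5) = 60
Area = |Σ|/2 = 30.

30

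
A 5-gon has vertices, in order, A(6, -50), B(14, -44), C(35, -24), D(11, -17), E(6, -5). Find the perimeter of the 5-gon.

122

|AB| = √((8)² + (6)²) = √100 = 10
|BC| = √((21)² + (20)²) = √841 = 29
|CD| = √((-24)² + (7)²) = √625 = 25
|DE| = √((-5)² + (12)²) = √169 = 13
|EA| = √((0)² + (-45)²) = √2025 = 45
Perimeter = 10 + 29 + 25 + 13 + 45 = 122.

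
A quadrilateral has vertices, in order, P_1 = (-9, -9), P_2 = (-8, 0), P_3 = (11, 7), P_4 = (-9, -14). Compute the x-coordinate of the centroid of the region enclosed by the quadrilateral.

-421/198

Apply the shoelace (surveyor's) formula. First the cross-terms c_i = x_i·y_{i+1} − x_{i+1}·y_i:
  -72, -56, -91, -45  ⇒  2A = -264, A = -132.
Then Σ (x_i + x_{i+1})·c_i = 1684, so x̄ = 1684 / (6·(-132)) = -421/198.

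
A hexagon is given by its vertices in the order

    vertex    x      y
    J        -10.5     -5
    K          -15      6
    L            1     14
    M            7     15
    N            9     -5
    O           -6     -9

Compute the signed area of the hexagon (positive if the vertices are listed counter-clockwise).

-391.25

J→K: (-10.5)(6) − (-15)(-5) = -138
K→L: (-15)(14) − (1)(6) = -216
L→M: (1)(15) − (7)(14) = -83
M→N: (7)(-5) − (9)(15) = -170
N→O: (9)(-9) − (-6)(-5) = -111
O→J: (-6)(-5) − (-10.5)(-9) = -64.5
Σ = -782.5
Signed area = Σ/2 = -391.25 (negative ⇒ clockwise traversal).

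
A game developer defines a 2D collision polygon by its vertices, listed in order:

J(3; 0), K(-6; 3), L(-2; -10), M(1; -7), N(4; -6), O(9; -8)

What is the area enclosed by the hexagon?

Apply Gauss's area formula: 2A = Σ (x_i·y_{i+1} − x_{i+1}·y_i), indices taken mod 6.
Σ = (9) + (66) + (24) + (22) + (22) + (24) = 167
Area = |Σ|/2 = 83.5.

83.5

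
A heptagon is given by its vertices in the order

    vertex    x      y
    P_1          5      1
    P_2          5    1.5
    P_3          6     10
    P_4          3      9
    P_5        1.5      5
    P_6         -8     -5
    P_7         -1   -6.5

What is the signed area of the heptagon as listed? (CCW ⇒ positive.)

90

Σ = (2.5) + (41) + (24) + (1.5) + (32.5) + (47) + (31.5) = 180
Signed area = Σ/2 = 90 (positive ⇒ counter-clockwise traversal).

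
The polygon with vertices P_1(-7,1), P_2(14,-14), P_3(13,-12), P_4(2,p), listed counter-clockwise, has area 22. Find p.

Write out the shoelace sum; only the two edges meeting at P_4 involve p:
2·Area = [(13·p − 2·(-12)) + (2·1 − (-7)·p)] + 98
       = 20·p + 124 = 44
⇒ p = -4.

-4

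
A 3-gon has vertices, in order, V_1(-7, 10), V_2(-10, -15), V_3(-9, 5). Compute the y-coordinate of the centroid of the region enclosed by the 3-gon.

Apply the shoelace formula. First the cross-terms c_i = x_i·y_{i+1} − x_{i+1}·y_i:
  205, -185, -55  ⇒  2A = -35, A = -17.5.
Then Σ (y_i + y_{i+1})·c_i = 0, so ȳ = 0 / (6·(-17.5)) = 0.

0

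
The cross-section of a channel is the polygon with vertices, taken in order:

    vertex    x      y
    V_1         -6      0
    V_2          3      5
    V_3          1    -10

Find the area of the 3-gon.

62.5

Apply Gauss's area formula: 2A = Σ (x_i·y_{i+1} − x_{i+1}·y_i), indices taken mod 3.
Σ = (-30) + (-35) + (-60) = -125
Area = |Σ|/2 = 62.5.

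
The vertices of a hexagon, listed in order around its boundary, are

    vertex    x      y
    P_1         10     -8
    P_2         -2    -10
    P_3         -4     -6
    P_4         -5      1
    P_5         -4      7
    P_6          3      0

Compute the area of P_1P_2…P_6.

Apply the surveyor's formula: 2A = Σ (x_i·y_{i+1} − x_{i+1}·y_i), indices taken mod 6.
P_1→P_2: (10)(-10) − (-2)(-8) = -116
P_2→P_3: (-2)(-6) − (-4)(-10) = -28
P_3→P_4: (-4)(1) − (-5)(-6) = -34
P_4→P_5: (-5)(7) − (-4)(1) = -31
P_5→P_6: (-4)(0) − (3)(7) = -21
P_6→P_1: (3)(-8) − (10)(0) = -24
Σ = -254
Area = |Σ|/2 = 127.

127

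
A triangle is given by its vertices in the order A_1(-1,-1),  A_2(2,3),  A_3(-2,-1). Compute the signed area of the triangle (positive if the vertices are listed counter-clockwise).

2

Apply the shoelace (surveyor's) formula: 2A = Σ (x_i·y_{i+1} − x_{i+1}·y_i), indices taken mod 3.
Σ = (-1) + (4) + (1) = 4
Signed area = Σ/2 = 2 (positive ⇒ counter-clockwise traversal).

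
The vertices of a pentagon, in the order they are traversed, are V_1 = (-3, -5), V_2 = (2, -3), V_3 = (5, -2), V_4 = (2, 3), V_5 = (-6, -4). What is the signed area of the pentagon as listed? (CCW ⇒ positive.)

Apply the surveyor's formula: 2A = Σ (x_i·y_{i+1} − x_{i+1}·y_i), indices taken mod 5.
Σ = (19) + (11) + (19) + (10) + (18) = 77
Signed area = Σ/2 = 38.5 (positive ⇒ counter-clockwise traversal).

38.5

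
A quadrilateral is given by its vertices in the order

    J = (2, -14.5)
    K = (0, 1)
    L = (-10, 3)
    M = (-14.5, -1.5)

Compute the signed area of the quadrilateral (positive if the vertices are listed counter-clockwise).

141.875

Apply the shoelace formula: 2A = Σ (x_i·y_{i+1} − x_{i+1}·y_i), indices taken mod 4.
Σ = (2) + (10) + (58.5) + (213.25) = 283.75
Signed area = Σ/2 = 141.875 (positive ⇒ counter-clockwise traversal).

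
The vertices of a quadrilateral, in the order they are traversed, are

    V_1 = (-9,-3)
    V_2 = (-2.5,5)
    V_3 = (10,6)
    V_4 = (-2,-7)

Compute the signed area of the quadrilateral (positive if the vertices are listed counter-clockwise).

Apply the shoelace (surveyor's) formula: 2A = Σ (x_i·y_{i+1} − x_{i+1}·y_i), indices taken mod 4.
Σ = (-52.5) + (-65) + (-58) + (-57) = -232.5
Signed area = Σ/2 = -116.25 (negative ⇒ clockwise traversal).

-116.25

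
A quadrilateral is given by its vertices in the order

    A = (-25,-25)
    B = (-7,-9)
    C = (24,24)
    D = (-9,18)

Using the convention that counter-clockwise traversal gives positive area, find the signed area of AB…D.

710.5

Σ = (50) + (48) + (648) + (675) = 1421
Signed area = Σ/2 = 710.5 (positive ⇒ counter-clockwise traversal).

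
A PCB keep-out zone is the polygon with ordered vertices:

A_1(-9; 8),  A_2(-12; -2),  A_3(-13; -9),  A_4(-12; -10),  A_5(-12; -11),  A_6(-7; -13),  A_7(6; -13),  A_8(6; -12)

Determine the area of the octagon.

212

Apply Gauss's area formula: 2A = Σ (x_i·y_{i+1} − x_{i+1}·y_i), indices taken mod 8.
Σ = (114) + (82) + (22) + (12) + (79) + (169) + (6) + (-60) = 424
Area = |Σ|/2 = 212.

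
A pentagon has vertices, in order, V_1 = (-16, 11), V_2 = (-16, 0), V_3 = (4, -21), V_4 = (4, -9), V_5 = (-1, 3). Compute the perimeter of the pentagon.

|V_1V_2| = √((0)² + (-11)²) = √121 = 11
|V_2V_3| = √((20)² + (-21)²) = √841 = 29
|V_3V_4| = √((0)² + (12)²) = √144 = 12
|V_4V_5| = √((-5)² + (12)²) = √169 = 13
|V_5V_1| = √((-15)² + (8)²) = √289 = 17
Perimeter = 11 + 29 + 12 + 13 + 17 = 82.

82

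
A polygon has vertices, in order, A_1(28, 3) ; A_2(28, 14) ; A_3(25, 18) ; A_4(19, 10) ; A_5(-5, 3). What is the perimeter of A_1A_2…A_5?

84

|A_1A_2| = √((0)² + (11)²) = √121 = 11
|A_2A_3| = √((-3)² + (4)²) = √25 = 5
|A_3A_4| = √((-6)² + (-8)²) = √100 = 10
|A_4A_5| = √((-24)² + (-7)²) = √625 = 25
|A_5A_1| = √((33)² + (0)²) = √1089 = 33
Perimeter = 11 + 5 + 10 + 25 + 33 = 84.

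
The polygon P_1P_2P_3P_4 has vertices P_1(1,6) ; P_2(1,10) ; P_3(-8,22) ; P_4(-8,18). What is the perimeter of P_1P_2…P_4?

38

|P_1P_2| = √((0)² + (4)²) = √16 = 4
|P_2P_3| = √((-9)² + (12)²) = √225 = 15
|P_3P_4| = √((0)² + (-4)²) = √16 = 4
|P_4P_1| = √((9)² + (-12)²) = √225 = 15
Perimeter = 4 + 15 + 4 + 15 = 38.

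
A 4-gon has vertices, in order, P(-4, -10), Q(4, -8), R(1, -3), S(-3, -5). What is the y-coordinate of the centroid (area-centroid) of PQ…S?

-6.71875

Apply the shoelace formula. First the cross-terms c_i = x_i·y_{i+1} − x_{i+1}·y_i:
  72, -4, -14, 10  ⇒  2A = 64, A = 32.
Then Σ (y_i + y_{i+1})·c_i = -1290, so ȳ = -1290 / (6·32) = -6.71875.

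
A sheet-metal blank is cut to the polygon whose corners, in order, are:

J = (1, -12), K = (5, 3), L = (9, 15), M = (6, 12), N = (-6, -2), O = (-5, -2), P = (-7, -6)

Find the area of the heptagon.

J→K: (1)(3) − (5)(-12) = 63
K→L: (5)(15) − (9)(3) = 48
L→M: (9)(12) − (6)(15) = 18
M→N: (6)(-2) − (-6)(12) = 60
N→O: (-6)(-2) − (-5)(-2) = 2
O→P: (-5)(-6) − (-7)(-2) = 16
P→J: (-7)(-12) − (1)(-6) = 90
Σ = 297
Area = |Σ|/2 = 148.5.

148.5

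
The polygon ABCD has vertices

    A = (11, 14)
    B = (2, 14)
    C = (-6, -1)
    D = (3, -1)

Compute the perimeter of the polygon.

|AB| = √((-9)² + (0)²) = √81 = 9
|BC| = √((-8)² + (-15)²) = √289 = 17
|CD| = √((9)² + (0)²) = √81 = 9
|DA| = √((8)² + (15)²) = √289 = 17
Perimeter = 9 + 17 + 9 + 17 = 52.

52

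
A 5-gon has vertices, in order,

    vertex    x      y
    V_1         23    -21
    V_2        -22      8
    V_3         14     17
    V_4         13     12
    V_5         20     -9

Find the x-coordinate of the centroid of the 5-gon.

257/57

Apply Gauss's area formula. First the cross-terms c_i = x_i·y_{i+1} − x_{i+1}·y_i:
  -278, -486, -53, -357, -213  ⇒  2A = -1387, A = -693.5.
Then Σ (x_i + x_{i+1})·c_i = -18761, so x̄ = -18761 / (6·(-693.5)) = 257/57.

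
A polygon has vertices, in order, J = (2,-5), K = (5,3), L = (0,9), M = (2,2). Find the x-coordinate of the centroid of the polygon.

Apply the shoelace (surveyor's) formula. First the cross-terms c_i = x_i·y_{i+1} − x_{i+1}·y_i:
  31, 45, -18, -14  ⇒  2A = 44, A = 22.
Then Σ (x_i + x_{i+1})·c_i = 350, so x̄ = 350 / (6·22) = 175/66.

175/66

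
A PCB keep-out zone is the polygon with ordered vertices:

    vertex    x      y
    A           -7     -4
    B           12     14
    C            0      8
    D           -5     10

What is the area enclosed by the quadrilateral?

Cross-terms: -50, 96, 40, 90  ⇒  Σ = 176
Area = |Σ|/2 = 88.

88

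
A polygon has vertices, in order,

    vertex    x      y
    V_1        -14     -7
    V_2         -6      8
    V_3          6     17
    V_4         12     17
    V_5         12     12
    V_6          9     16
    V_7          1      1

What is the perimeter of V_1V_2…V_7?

82

|V_1V_2| = √((8)² + (15)²) = √289 = 17
|V_2V_3| = √((12)² + (9)²) = √225 = 15
|V_3V_4| = √((6)² + (0)²) = √36 = 6
|V_4V_5| = √((0)² + (-5)²) = √25 = 5
|V_5V_6| = √((-3)² + (4)²) = √25 = 5
|V_6V_7| = √((-8)² + (-15)²) = √289 = 17
|V_7V_1| = √((-15)² + (-8)²) = √289 = 17
Perimeter = 17 + 15 + 6 + 5 + 5 + 17 + 17 = 82.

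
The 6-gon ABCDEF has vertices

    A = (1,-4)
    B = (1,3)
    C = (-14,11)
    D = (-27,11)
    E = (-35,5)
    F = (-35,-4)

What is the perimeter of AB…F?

|AB| = √((0)² + (7)²) = √49 = 7
|BC| = √((-15)² + (8)²) = √289 = 17
|CD| = √((-13)² + (0)²) = √169 = 13
|DE| = √((-8)² + (-6)²) = √100 = 10
|EF| = √((0)² + (-9)²) = √81 = 9
|FA| = √((36)² + (0)²) = √1296 = 36
Perimeter = 7 + 17 + 13 + 10 + 9 + 36 = 92.

92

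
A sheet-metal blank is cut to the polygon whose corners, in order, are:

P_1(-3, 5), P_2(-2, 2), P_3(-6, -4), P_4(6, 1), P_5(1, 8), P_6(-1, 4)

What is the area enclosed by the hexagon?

54

Cross-terms: 4, 20, 18, 47, 12, 7  ⇒  Σ = 108
Area = |Σ|/2 = 54.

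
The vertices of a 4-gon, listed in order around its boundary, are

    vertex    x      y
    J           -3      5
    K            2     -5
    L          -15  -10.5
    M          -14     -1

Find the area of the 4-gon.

148

Apply the shoelace formula: 2A = Σ (x_i·y_{i+1} − x_{i+1}·y_i), indices taken mod 4.
Cross-terms: 5, -96, -132, -73  ⇒  Σ = -296
Area = |Σ|/2 = 148.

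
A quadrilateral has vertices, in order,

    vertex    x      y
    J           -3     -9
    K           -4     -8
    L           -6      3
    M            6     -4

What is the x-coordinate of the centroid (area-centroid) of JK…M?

-27/22

Apply the surveyor's formula. First the cross-terms c_i = x_i·y_{i+1} − x_{i+1}·y_i:
  -12, -60, 6, -66  ⇒  2A = -132, A = -66.
Then Σ (x_i + x_{i+1})·c_i = 486, so x̄ = 486 / (6·(-66)) = -27/22.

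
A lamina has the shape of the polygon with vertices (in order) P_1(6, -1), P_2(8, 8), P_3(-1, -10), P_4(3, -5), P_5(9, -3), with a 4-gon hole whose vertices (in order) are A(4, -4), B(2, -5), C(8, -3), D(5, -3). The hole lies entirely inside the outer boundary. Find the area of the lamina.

29.5

Outer boundary:
Σ = (56) + (-72) + (35) + (36) + (9) = 64
Area = |Σ|/2 = 32.
Hole:
Σ = (-12) + (34) + (-9) + (-8) = 5
Area = |Σ|/2 = 2.5.
Net area = 32 − 2.5 = 29.5.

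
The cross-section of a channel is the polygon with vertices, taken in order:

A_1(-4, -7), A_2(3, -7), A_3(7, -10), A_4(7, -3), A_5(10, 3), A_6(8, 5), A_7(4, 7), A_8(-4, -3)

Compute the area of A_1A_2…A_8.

Σ = (49) + (19) + (49) + (51) + (26) + (36) + (16) + (16) = 262
Area = |Σ|/2 = 131.

131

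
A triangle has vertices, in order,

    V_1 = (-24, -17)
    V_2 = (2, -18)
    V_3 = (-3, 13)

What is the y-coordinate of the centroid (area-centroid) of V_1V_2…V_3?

-22/3

Apply the shoelace (surveyor's) formula. First the cross-terms c_i = x_i·y_{i+1} − x_{i+1}·y_i:
  466, -28, 363  ⇒  2A = 801, A = 400.5.
Then Σ (y_i + y_{i+1})·c_i = -17622, so ȳ = -17622 / (6·400.5) = -22/3.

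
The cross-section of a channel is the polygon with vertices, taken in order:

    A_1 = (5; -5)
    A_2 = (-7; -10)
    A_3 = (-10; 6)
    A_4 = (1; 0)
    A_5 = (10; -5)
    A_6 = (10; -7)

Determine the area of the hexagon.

136.5

Apply the shoelace (surveyor's) formula: 2A = Σ (x_i·y_{i+1} − x_{i+1}·y_i), indices taken mod 6.
Σ = (-85) + (-142) + (-6) + (-5) + (-20) + (-15) = -273
Area = |Σ|/2 = 136.5.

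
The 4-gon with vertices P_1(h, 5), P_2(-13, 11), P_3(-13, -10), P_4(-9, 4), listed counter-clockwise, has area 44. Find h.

-9

Write out the shoelace sum; only the two edges meeting at P_1 involve h:
2·Area = [((-9)·5 − h·4) + (h·11 − (-13)·5)] + 131
       = 7·h + 151 = 88
⇒ h = -9.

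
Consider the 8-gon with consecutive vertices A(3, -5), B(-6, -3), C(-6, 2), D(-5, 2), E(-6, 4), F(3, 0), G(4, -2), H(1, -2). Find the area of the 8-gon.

Apply Gauss's area formula: 2A = Σ (x_i·y_{i+1} − x_{i+1}·y_i), indices taken mod 8.
A→B: (3)(-3) − (-6)(-5) = -39
B→C: (-6)(2) − (-6)(-3) = -30
C→D: (-6)(2) − (-5)(2) = -2
D→E: (-5)(4) − (-6)(2) = -8
E→F: (-6)(0) − (3)(4) = -12
F→G: (3)(-2) − (4)(0) = -6
G→H: (4)(-2) − (1)(-2) = -6
H→A: (1)(-5) − (3)(-2) = 1
Σ = -102
Area = |Σ|/2 = 51.

51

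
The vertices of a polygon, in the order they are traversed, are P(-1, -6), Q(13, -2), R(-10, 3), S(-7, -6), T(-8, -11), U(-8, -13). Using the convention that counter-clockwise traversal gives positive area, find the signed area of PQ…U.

Apply the shoelace (surveyor's) formula: 2A = Σ (x_i·y_{i+1} − x_{i+1}·y_i), indices taken mod 6.
Cross-terms: 80, 19, 81, 29, 16, 35  ⇒  Σ = 260
Signed area = Σ/2 = 130 (positive ⇒ counter-clockwise traversal).

130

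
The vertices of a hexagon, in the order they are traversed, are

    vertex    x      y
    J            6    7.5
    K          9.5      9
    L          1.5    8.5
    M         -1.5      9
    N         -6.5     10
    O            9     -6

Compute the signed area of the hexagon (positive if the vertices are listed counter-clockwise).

86.125

Apply the surveyor's formula: 2A = Σ (x_i·y_{i+1} − x_{i+1}·y_i), indices taken mod 6.
J→K: (6)(9) − (9.5)(7.5) = -17.25
K→L: (9.5)(8.5) − (1.5)(9) = 67.25
L→M: (1.5)(9) − (-1.5)(8.5) = 26.25
M→N: (-1.5)(10) − (-6.5)(9) = 43.5
N→O: (-6.5)(-6) − (9)(10) = -51
O→J: (9)(7.5) − (6)(-6) = 103.5
Σ = 172.25
Signed area = Σ/2 = 86.125 (positive ⇒ counter-clockwise traversal).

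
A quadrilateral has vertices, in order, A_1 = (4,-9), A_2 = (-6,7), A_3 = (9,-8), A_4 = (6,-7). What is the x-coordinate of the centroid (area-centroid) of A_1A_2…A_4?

Apply the shoelace formula. First the cross-terms c_i = x_i·y_{i+1} − x_{i+1}·y_i:
  -26, -15, -15, -26  ⇒  2A = -82, A = -41.
Then Σ (x_i + x_{i+1})·c_i = -478, so x̄ = -478 / (6·(-41)) = 239/123.

239/123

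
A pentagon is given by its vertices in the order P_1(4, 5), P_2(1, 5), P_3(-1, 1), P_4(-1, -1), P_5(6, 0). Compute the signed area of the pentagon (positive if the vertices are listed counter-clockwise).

Σ = (15) + (6) + (2) + (6) + (30) = 59
Signed area = Σ/2 = 29.5 (positive ⇒ counter-clockwise traversal).

29.5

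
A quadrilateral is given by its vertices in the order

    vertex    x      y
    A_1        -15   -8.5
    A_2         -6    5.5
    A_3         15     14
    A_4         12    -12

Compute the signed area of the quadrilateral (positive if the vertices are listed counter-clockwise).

Σ = (-133.5) + (-166.5) + (-348) + (-282) = -930
Signed area = Σ/2 = -465 (negative ⇒ clockwise traversal).

-465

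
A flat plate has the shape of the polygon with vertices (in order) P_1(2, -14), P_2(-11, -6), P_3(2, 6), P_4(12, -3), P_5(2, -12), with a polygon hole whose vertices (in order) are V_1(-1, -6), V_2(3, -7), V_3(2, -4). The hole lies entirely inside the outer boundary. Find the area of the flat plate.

Outer boundary:
Apply the surveyor's formula: 2A = Σ (x_i·y_{i+1} − x_{i+1}·y_i), indices taken mod 5.
P_1→P_2: (2)(-6) − (-11)(-14) = -166
P_2→P_3: (-11)(6) − (2)(-6) = -54
P_3→P_4: (2)(-3) − (12)(6) = -78
P_4→P_5: (12)(-12) − (2)(-3) = -138
P_5→P_1: (2)(-14) − (2)(-12) = -4
Σ = -440
Area = |Σ|/2 = 220.
Hole:
Apply the shoelace (surveyor's) formula: 2A = Σ (x_i·y_{i+1} − x_{i+1}·y_i), indices taken mod 3.
Cross-terms: 25, 2, -16  ⇒  Σ = 11
Area = |Σ|/2 = 5.5.
Net area = 220 − 5.5 = 214.5.

214.5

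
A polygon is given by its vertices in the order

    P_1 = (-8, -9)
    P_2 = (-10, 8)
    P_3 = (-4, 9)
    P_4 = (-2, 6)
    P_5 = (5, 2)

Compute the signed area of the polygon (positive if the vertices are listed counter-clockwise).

Cross-terms: -154, -58, -6, -34, -29  ⇒  Σ = -281
Signed area = Σ/2 = -140.5 (negative ⇒ clockwise traversal).

-140.5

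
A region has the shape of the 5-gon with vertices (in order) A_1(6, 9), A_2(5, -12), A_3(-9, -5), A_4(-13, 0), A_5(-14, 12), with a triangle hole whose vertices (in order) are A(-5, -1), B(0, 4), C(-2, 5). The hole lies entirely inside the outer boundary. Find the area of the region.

327

Outer boundary:
Apply the surveyor's formula: 2A = Σ (x_i·y_{i+1} − x_{i+1}·y_i), indices taken mod 5.
Cross-terms: -117, -133, -65, -156, -198  ⇒  Σ = -669
Area = |Σ|/2 = 334.5.
Hole:
Σ = (-20) + (8) + (27) = 15
Area = |Σ|/2 = 7.5.
Net area = 334.5 − 7.5 = 327.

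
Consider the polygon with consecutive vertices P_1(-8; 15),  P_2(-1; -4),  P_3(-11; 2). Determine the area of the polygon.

74

Apply the shoelace formula: 2A = Σ (x_i·y_{i+1} − x_{i+1}·y_i), indices taken mod 3.
Σ = (47) + (-46) + (-149) = -148
Area = |Σ|/2 = 74.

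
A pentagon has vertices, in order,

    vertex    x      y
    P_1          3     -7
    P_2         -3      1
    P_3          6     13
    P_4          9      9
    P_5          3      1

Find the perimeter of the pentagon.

48

|P_1P_2| = √((-6)² + (8)²) = √100 = 10
|P_2P_3| = √((9)² + (12)²) = √225 = 15
|P_3P_4| = √((3)² + (-4)²) = √25 = 5
|P_4P_5| = √((-6)² + (-8)²) = √100 = 10
|P_5P_1| = √((0)² + (-8)²) = √64 = 8
Perimeter = 10 + 15 + 5 + 10 + 8 = 48.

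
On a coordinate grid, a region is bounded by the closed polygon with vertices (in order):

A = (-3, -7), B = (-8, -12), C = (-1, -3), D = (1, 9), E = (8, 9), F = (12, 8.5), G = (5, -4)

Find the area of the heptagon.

Σ = (-20) + (12) + (-6) + (-63) + (-40) + (-90.5) + (-47) = -254.5
Area = |Σ|/2 = 127.25.

127.25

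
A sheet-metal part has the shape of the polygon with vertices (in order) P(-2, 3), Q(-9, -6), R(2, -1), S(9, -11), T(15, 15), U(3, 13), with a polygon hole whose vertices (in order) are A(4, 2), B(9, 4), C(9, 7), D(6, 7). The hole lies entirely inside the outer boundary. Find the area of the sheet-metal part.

Outer boundary:
Σ = (39) + (21) + (-13) + (300) + (150) + (35) = 532
Area = |Σ|/2 = 266.
Hole:
Σ = (-2) + (27) + (21) + (-16) = 30
Area = |Σ|/2 = 15.
Net area = 266 − 15 = 251.

251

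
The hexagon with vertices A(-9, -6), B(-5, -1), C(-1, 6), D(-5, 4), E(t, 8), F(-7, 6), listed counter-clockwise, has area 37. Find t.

-6

The doubled signed area Σ (x_i y_{i+1} − x_{i+1} y_i) is linear in t.
With t=0 it equals 86; the coefficient of t is 2 (from the two edges through E).
So 2·t + 86 = 2·37 = 74 ⇒ t = -6.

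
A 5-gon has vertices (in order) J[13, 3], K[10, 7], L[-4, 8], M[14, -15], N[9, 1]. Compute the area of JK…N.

Apply the shoelace (surveyor's) formula: 2A = Σ (x_i·y_{i+1} − x_{i+1}·y_i), indices taken mod 5.
Σ = (61) + (108) + (-52) + (149) + (14) = 280
Area = |Σ|/2 = 140.

140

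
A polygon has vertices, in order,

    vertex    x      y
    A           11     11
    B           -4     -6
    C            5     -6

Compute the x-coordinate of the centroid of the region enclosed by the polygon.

Apply the shoelace (surveyor's) formula. First the cross-terms c_i = x_i·y_{i+1} − x_{i+1}·y_i:
  -22, 54, 121  ⇒  2A = 153, A = 76.5.
Then Σ (x_i + x_{i+1})·c_i = 1836, so x̄ = 1836 / (6·76.5) = 4.

4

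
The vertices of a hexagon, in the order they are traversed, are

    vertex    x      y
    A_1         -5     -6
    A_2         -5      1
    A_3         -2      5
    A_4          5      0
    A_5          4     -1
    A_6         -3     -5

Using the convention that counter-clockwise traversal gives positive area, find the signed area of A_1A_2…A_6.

-59

Σ = (-35) + (-23) + (-25) + (-5) + (-23) + (-7) = -118
Signed area = Σ/2 = -59 (negative ⇒ clockwise traversal).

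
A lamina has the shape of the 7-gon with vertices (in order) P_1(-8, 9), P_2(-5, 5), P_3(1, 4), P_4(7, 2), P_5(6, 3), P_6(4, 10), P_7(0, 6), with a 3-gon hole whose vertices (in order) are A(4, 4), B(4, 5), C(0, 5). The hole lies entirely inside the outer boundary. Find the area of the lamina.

39.5

Outer boundary:
Σ = (5) + (-25) + (-26) + (9) + (48) + (24) + (48) = 83
Area = |Σ|/2 = 41.5.
Hole:
Apply the shoelace formula: 2A = Σ (x_i·y_{i+1} − x_{i+1}·y_i), indices taken mod 3.
Cross-terms: 4, 20, -20  ⇒  Σ = 4
Area = |Σ|/2 = 2.
Net area = 41.5 − 2 = 39.5.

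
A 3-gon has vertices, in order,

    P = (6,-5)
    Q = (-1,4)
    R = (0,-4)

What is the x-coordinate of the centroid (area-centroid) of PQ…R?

5/3

Apply the surveyor's formula. First the cross-terms c_i = x_i·y_{i+1} − x_{i+1}·y_i:
  19, 4, 24  ⇒  2A = 47, A = 23.5.
Then Σ (x_i + x_{i+1})·c_i = 235, so x̄ = 235 / (6·23.5) = 5/3.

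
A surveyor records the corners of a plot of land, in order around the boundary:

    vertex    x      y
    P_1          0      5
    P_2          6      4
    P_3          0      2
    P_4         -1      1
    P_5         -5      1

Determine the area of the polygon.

18.5

Cross-terms: -30, 12, 2, 4, -25  ⇒  Σ = -37
Area = |Σ|/2 = 18.5.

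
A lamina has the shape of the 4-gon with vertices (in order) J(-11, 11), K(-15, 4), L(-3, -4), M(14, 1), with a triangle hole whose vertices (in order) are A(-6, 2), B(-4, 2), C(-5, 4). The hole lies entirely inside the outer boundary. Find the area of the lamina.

Outer boundary:
Cross-terms: 121, 72, 53, 165  ⇒  Σ = 411
Area = |Σ|/2 = 205.5.
Hole:
Apply the shoelace (surveyor's) formula: 2A = Σ (x_i·y_{i+1} − x_{i+1}·y_i), indices taken mod 3.
Cross-terms: -4, -6, 14  ⇒  Σ = 4
Area = |Σ|/2 = 2.
Net area = 205.5 − 2 = 203.5.

203.5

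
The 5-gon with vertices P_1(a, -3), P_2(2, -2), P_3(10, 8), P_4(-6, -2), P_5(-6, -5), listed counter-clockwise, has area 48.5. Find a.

The doubled signed area Σ (x_i y_{i+1} − x_{i+1} y_i) is linear in a.
With a=0 it equals 106; the coefficient of a is 3 (from the two edges through P_1).
So 3·a + 106 = 2·48.5 = 97 ⇒ a = -3.

-3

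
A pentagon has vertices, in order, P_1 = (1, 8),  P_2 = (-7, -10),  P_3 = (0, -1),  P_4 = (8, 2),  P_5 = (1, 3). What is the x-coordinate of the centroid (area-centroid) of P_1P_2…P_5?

Apply the shoelace formula. First the cross-terms c_i = x_i·y_{i+1} − x_{i+1}·y_i:
  46, 7, 8, 22, 5  ⇒  2A = 88, A = 44.
Then Σ (x_i + x_{i+1})·c_i = -53, so x̄ = -53 / (6·44) = -53/264.

-53/264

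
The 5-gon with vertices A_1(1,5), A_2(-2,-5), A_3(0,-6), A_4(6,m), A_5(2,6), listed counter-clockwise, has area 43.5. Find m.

3

The doubled signed area Σ (x_i y_{i+1} − x_{i+1} y_i) is linear in m.
With m=0 it equals 93; the coefficient of m is -2 (from the two edges through A_4).
So -2·m + 93 = 2·43.5 = 87 ⇒ m = 3.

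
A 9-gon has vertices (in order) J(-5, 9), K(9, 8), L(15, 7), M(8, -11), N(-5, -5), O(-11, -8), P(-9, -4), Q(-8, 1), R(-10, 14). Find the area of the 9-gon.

Apply Gauss's area formula: 2A = Σ (x_i·y_{i+1} − x_{i+1}·y_i), indices taken mod 9.
Σ = (-121) + (-57) + (-221) + (-95) + (-15) + (-28) + (-41) + (-102) + (-20) = -700
Area = |Σ|/2 = 350.

350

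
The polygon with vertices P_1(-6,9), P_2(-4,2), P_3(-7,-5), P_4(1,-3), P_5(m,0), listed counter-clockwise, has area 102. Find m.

10

Write out the shoelace sum; only the two edges meeting at P_5 involve m:
2·Area = [(1·0 − m·(-3)) + (m·9 − (-6)·0)] + 84
       = 12·m + 84 = 204
⇒ m = 10.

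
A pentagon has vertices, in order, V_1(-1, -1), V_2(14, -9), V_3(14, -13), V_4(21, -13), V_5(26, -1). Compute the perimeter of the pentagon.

68

|V_1V_2| = √((15)² + (-8)²) = √289 = 17
|V_2V_3| = √((0)² + (-4)²) = √16 = 4
|V_3V_4| = √((7)² + (0)²) = √49 = 7
|V_4V_5| = √((5)² + (12)²) = √169 = 13
|V_5V_1| = √((-27)² + (0)²) = √729 = 27
Perimeter = 17 + 4 + 7 + 13 + 27 = 68.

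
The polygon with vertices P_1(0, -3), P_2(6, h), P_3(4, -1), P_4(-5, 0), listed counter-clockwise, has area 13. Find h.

-1

The doubled signed area Σ (x_i y_{i+1} − x_{i+1} y_i) is linear in h.
With h=0 it equals 22; the coefficient of h is -4 (from the two edges through P_2).
So -4·h + 22 = 2·13 = 26 ⇒ h = -1.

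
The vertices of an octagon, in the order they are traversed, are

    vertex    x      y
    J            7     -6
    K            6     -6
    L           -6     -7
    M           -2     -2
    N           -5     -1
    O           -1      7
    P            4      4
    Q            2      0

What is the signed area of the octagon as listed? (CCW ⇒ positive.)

-91

Apply the shoelace (surveyor's) formula: 2A = Σ (x_i·y_{i+1} − x_{i+1}·y_i), indices taken mod 8.
J→K: (7)(-6) − (6)(-6) = -6
K→L: (6)(-7) − (-6)(-6) = -78
L→M: (-6)(-2) − (-2)(-7) = -2
M→N: (-2)(-1) − (-5)(-2) = -8
N→O: (-5)(7) − (-1)(-1) = -36
O→P: (-1)(4) − (4)(7) = -32
P→Q: (4)(0) − (2)(4) = -8
Q→J: (2)(-6) − (7)(0) = -12
Σ = -182
Signed area = Σ/2 = -91 (negative ⇒ clockwise traversal).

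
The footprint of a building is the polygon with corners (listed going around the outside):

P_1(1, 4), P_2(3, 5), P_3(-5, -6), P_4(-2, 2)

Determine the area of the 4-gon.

P_1→P_2: (1)(5) − (3)(4) = -7
P_2→P_3: (3)(-6) − (-5)(5) = 7
P_3→P_4: (-5)(2) − (-2)(-6) = -22
P_4→P_1: (-2)(4) − (1)(2) = -10
Σ = -32
Area = |Σ|/2 = 16.

16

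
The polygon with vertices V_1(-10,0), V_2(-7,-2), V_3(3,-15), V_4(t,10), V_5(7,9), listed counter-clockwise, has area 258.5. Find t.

14

Write out the shoelace sum; only the two edges meeting at V_4 involve t:
2·Area = [(3·10 − t·(-15)) + (t·9 − 7·10)] + 221
       = 24·t + 181 = 517
⇒ t = 14.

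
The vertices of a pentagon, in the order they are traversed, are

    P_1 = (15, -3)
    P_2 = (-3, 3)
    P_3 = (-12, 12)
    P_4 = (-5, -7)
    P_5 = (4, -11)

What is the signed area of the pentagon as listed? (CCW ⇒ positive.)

Apply the shoelace formula: 2A = Σ (x_i·y_{i+1} − x_{i+1}·y_i), indices taken mod 5.
Σ = (36) + (0) + (144) + (83) + (153) = 416
Signed area = Σ/2 = 208 (positive ⇒ counter-clockwise traversal).

208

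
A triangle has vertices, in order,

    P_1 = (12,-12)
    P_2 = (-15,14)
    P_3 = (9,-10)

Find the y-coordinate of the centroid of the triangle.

-8/3

Apply Gauss's area formula. First the cross-terms c_i = x_i·y_{i+1} − x_{i+1}·y_i:
  -12, 24, 12  ⇒  2A = 24, A = 12.
Then Σ (y_i + y_{i+1})·c_i = -192, so ȳ = -192 / (6·12) = -8/3.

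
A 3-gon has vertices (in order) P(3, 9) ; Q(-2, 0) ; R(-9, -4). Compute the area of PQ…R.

21.5

Apply the shoelace (surveyor's) formula: 2A = Σ (x_i·y_{i+1} − x_{i+1}·y_i), indices taken mod 3.
Σ = (18) + (8) + (-69) = -43
Area = |Σ|/2 = 21.5.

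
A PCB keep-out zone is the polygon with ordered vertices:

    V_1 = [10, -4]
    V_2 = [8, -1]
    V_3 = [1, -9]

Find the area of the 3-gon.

18.5

Apply the shoelace formula: 2A = Σ (x_i·y_{i+1} − x_{i+1}·y_i), indices taken mod 3.
Cross-terms: 22, -71, 86  ⇒  Σ = 37
Area = |Σ|/2 = 18.5.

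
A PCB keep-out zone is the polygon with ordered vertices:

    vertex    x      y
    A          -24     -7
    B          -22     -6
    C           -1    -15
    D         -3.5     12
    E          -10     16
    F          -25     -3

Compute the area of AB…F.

423.25

Cross-terms: -10, 324, -64.5, 64, 430, 103  ⇒  Σ = 846.5
Area = |Σ|/2 = 423.25.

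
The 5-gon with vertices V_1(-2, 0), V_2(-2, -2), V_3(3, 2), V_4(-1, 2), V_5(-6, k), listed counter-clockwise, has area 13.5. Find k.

1

Write out the shoelace sum; only the two edges meeting at V_5 involve k:
2·Area = [((-1)·k − (-6)·2) + ((-6)·0 − (-2)·k)] + 14
       = 1·k + 26 = 27
⇒ k = 1.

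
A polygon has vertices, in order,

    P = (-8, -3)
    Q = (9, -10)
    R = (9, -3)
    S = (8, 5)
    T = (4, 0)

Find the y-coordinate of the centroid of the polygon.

-712/207

Apply the shoelace (surveyor's) formula. First the cross-terms c_i = x_i·y_{i+1} − x_{i+1}·y_i:
  107, 63, 69, -20, -12  ⇒  2A = 207, A = 103.5.
Then Σ (y_i + y_{i+1})·c_i = -2136, so ȳ = -2136 / (6·103.5) = -712/207.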